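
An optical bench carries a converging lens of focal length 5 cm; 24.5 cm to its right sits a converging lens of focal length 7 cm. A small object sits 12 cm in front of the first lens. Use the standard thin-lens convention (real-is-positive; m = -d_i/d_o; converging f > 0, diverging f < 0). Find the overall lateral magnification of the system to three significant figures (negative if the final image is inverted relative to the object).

Lens 1: 1/d_i1 = 1/f_1 - 1/d_o1 = 1/5 - 1/12 = 0.11667 cm^-1, so d_i1 = 8.571 cm.
m_1 = -(8.571)/12 = -0.7143.
Object distance for lens 2: d_o2 = 24.5 - 8.571 = 15.929 cm.
Lens 2: 1/d_i2 = 1/f_2 - 1/d_o2 = 1/7 - 1/(15.929) = 0.08008 cm^-1, so d_i2 = 12.488 cm.
m_2 = -(12.488)/(15.929) = -0.7840.
The system's lateral magnification is m_1 m_2 = (-0.7143)(-0.7840) = 0.5600.

0.560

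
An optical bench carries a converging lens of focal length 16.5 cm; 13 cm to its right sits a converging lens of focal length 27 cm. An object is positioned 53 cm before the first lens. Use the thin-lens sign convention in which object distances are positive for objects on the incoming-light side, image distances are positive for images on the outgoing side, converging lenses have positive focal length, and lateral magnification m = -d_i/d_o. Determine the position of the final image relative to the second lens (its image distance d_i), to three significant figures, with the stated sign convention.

7.80 cm

Applying the thin-lens equation to the first lens, 1/16.5 = 1/53 + 1/d_i1, which gives d_i1 = 23.959 cm.
This image would form 23.959 cm past lens 1, i.e. 10.959 cm beyond lens 2, so it is a virtual object for lens 2: d_o2 = 13 - 23.959 = -10.959 cm.
Applying the thin-lens equation again with f_2 = 27 cm and d_o2 = -10.959 cm gives d_i2 = 7.795 cm.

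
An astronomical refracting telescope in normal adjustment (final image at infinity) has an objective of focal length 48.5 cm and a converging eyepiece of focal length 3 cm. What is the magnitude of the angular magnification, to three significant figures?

|M| = f_obj/|f_eye| = 48.5/3 = 16.167.

16.2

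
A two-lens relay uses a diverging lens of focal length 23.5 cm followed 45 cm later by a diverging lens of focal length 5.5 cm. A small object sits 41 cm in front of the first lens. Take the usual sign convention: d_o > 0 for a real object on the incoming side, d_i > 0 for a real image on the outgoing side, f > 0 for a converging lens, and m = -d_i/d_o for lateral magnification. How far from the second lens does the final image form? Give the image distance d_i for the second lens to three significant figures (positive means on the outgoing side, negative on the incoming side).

First lens: d_i1 = 1/(1/(-23.5) - 1/41) = -14.938 cm.
With d_i1 < 0 the first image is virtual and lies on the object side; the object distance for lens 2 is d_o2 = 45 - (-14.938) = 59.938 cm.
Second lens: d_i2 = 1/(1/(-5.5) - 1/(59.938)) = -5.038 cm.

-5.04 cm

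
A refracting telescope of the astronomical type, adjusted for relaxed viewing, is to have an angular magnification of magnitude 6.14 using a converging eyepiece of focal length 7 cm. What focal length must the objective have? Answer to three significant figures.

|M| = f_obj/|f_eye|, so f_obj = |M| x |f_eye| = 6.14 x 7 = 42.980 cm.

43.0 cm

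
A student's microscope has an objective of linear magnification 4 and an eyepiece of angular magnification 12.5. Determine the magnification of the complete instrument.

The overall magnification of a compound microscope is the product of the objective and eyepiece magnifications:
M = M_obj x M_eye = 4 x 12.5 = 50.

50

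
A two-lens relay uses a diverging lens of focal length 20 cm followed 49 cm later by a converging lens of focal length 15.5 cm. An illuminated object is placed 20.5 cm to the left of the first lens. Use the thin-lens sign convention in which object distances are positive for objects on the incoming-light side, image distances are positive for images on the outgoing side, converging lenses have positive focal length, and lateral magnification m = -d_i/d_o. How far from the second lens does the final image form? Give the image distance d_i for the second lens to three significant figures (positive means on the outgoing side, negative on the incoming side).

Lens 1: 1/d_i1 = 1/f_1 - 1/d_o1 = 1/(-20) - 1/20.5 = -0.09878 cm^-1, so d_i1 = -10.123 cm.
The intermediate image is virtual, 10.123 cm to the left of lens 1, so d_o2 = L - d_i1 = 49 - (-10.123) = 59.123 cm.
Lens 2: 1/d_i2 = 1/f_2 - 1/d_o2 = 1/15.5 - 1/(59.123) = 0.04760 cm^-1, so d_i2 = 21.007 cm.

21.0 cm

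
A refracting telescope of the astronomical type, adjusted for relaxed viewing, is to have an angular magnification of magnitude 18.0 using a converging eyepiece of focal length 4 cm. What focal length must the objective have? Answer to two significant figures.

|M| = f_obj/|f_eye|, so f_obj = |M| x |f_eye| = 18.0 x 4 = 72.000 cm.

72 cm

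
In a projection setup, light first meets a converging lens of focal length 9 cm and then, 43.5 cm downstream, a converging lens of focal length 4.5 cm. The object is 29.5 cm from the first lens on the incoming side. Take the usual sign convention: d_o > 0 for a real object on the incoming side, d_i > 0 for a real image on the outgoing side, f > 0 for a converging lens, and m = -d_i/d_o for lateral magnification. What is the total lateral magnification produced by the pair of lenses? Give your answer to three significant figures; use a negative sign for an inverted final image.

Applying the thin-lens equation to the first lens, 1/9 = 1/29.5 + 1/d_i1, which gives d_i1 = 12.951 cm.
Its lateral magnification is m_1 = -d_i1/d_o1 = -(12.951)/29.5 = -0.4390.
The intermediate image is 12.951 cm to the right of lens 1, so d_o2 = L - d_i1 = 43.5 - 12.951 = 30.549 cm.
Applying the thin-lens equation again with f_2 = 4.5 cm and d_o2 = 30.549 cm gives d_i2 = 5.277 cm.
m_2 = -(5.277)/(30.549) = -0.1728.
The system's lateral magnification is m_1 m_2 = (-0.4390)(-0.1728) = 0.0758.

0.0758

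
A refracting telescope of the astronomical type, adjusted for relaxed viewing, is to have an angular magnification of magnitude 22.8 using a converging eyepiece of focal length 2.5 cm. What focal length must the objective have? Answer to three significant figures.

|M| = f_obj/|f_eye|, so f_obj = |M| x |f_eye| = 22.8 x 2.5 = 57.000 cm.

57.0 cm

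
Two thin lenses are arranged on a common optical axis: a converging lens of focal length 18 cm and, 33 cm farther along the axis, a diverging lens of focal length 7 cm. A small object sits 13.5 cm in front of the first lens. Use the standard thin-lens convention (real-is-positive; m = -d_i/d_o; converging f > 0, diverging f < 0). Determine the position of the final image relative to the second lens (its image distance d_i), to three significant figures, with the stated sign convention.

-6.48 cm

First lens: d_i1 = 1/(1/18 - 1/13.5) = -54.000 cm.
With d_i1 < 0 the first image is virtual and lies on the object side; the object distance for lens 2 is d_o2 = 33 - (-54.000) = 87.000 cm.
Second lens: d_i2 = 1/(1/(-7) - 1/(87.000)) = -6.479 cm.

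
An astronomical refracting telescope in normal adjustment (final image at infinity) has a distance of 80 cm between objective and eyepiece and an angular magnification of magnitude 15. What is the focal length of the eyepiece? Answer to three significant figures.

5.00 cm

In normal adjustment the tube length equals f_obj + f_eye and |M| = f_obj/f_eye.
So f_obj = 15 f_eye and 15 f_eye + f_eye = 80 cm, giving f_eye = 80/16 = 5.000 cm and f_obj = 75.000 cm.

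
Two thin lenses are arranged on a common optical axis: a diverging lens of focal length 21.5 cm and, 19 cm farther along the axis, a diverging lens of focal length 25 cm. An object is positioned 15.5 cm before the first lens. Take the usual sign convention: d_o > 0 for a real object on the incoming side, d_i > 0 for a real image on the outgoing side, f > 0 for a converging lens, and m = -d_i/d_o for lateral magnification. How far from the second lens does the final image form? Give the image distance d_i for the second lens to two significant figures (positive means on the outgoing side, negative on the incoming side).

First lens: d_i1 = 1/(1/(-21.5) - 1/15.5) = -9.007 cm.
With d_i1 < 0 the first image is virtual and lies on the object side; the object distance for lens 2 is d_o2 = 19 - (-9.007) = 28.007 cm.
Second lens: d_i2 = 1/(1/(-25) - 1/(28.007)) = -13.209 cm.

-13 cm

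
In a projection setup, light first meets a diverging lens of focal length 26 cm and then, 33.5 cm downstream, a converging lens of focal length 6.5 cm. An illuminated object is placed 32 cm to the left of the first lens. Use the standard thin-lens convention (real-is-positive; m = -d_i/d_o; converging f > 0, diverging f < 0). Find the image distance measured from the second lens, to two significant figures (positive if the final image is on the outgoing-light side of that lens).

Applying the thin-lens equation to the first lens, 1/(-26) = 1/32 + 1/d_i1, which gives d_i1 = -14.345 cm.
The intermediate image is virtual, 14.345 cm to the left of lens 1, so d_o2 = L - d_i1 = 33.5 - (-14.345) = 47.845 cm.
Applying the thin-lens equation again with f_2 = 6.5 cm and d_o2 = 47.845 cm gives d_i2 = 7.522 cm.

7.5 cm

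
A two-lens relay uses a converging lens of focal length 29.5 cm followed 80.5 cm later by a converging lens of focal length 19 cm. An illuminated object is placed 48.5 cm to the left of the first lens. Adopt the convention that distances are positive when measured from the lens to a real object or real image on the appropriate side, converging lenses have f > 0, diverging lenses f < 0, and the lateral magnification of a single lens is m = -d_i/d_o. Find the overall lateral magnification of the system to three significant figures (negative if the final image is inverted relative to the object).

-2.14

Applying the thin-lens equation to the first lens, 1/29.5 = 1/48.5 + 1/d_i1, which gives d_i1 = 75.303 cm.
Its lateral magnification is m_1 = -d_i1/d_o1 = -(75.303)/48.5 = -1.5526.
The intermediate image is 75.303 cm to the right of lens 1, so d_o2 = L - d_i1 = 80.5 - 75.303 = 5.197 cm.
Applying the thin-lens equation again with f_2 = 19 cm and d_o2 = 5.197 cm gives d_i2 = -7.154 cm.
m_2 = -(-7.154)/(5.197) = 1.3765.
Overall magnification: m = m_1 m_2 = -2.1373.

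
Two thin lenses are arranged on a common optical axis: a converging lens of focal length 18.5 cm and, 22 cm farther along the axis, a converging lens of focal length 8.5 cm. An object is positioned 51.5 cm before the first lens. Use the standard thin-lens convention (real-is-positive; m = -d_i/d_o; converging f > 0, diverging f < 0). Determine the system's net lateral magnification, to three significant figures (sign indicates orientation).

-0.310

Lens 1: 1/d_i1 = 1/f_1 - 1/d_o1 = 1/18.5 - 1/51.5 = 0.03464 cm^-1, so d_i1 = 28.871 cm.
m_1 = -(28.871)/51.5 = -0.5606.
Since 28.871 cm > 22 cm, the first image lies past the second lens and serves as a virtual object: d_o2 = L - d_i1 = -6.871 cm.
Lens 2: 1/d_i2 = 1/f_2 - 1/d_o2 = 1/8.5 - 1/(-6.871) = 0.26318 cm^-1, so d_i2 = 3.800 cm.
m_2 = -(3.800)/(-6.871) = 0.5530.
The system's lateral magnification is m_1 m_2 = (-0.5606)(0.5530) = -0.3100.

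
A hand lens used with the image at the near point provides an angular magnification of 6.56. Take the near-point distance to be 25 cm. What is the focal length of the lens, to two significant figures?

For the image at the near point, M = 1 + D/f.
f = D/(M - 1) = 25/(6.56 - 1) = 4.496 cm.

4.5 cm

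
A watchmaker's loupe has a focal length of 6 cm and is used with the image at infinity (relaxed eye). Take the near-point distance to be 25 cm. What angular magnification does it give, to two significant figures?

4.2

M = D/f = 25/6 = 4.167.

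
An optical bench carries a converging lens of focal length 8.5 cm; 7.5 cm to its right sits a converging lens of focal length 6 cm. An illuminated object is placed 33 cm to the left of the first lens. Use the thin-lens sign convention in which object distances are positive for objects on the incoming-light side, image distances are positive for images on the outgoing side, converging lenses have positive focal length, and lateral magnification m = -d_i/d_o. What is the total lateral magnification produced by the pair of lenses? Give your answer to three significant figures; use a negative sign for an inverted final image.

-0.209

Applying the thin-lens equation to the first lens, 1/8.5 = 1/33 + 1/d_i1, which gives d_i1 = 11.449 cm.
Its lateral magnification is m_1 = -d_i1/d_o1 = -(11.449)/33 = -0.3469.
Since 11.449 cm > 7.5 cm, the first image lies past the second lens and serves as a virtual object: d_o2 = L - d_i1 = -3.949 cm.
Applying the thin-lens equation again with f_2 = 6 cm and d_o2 = -3.949 cm gives d_i2 = 2.382 cm.
m_2 = -(2.382)/(-3.949) = 0.6031.
The system's lateral magnification is m_1 m_2 = (-0.3469)(0.6031) = -0.2092.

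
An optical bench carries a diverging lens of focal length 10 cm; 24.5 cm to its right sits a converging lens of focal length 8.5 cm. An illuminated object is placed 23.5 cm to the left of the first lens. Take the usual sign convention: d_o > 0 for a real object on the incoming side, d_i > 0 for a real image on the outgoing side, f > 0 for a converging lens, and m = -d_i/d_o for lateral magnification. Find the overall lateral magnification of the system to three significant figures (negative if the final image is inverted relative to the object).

-0.110

Applying the thin-lens equation to the first lens, 1/(-10) = 1/23.5 + 1/d_i1, which gives d_i1 = -7.015 cm.
Its lateral magnification is m_1 = -d_i1/d_o1 = -(-7.015)/23.5 = 0.2985.
With d_i1 < 0 the first image is virtual and lies on the object side; the object distance for lens 2 is d_o2 = 24.5 - (-7.015) = 31.515 cm.
Applying the thin-lens equation again with f_2 = 8.5 cm and d_o2 = 31.515 cm gives d_i2 = 11.639 cm.
m_2 = -(11.639)/(31.515) = -0.3693.
Overall magnification: m = m_1 m_2 = -0.1102.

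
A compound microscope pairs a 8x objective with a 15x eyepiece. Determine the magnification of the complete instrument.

120

The overall magnification of a compound microscope is the product of the objective and eyepiece magnifications:
M = M_obj x M_eye = 8 x 15 = 120.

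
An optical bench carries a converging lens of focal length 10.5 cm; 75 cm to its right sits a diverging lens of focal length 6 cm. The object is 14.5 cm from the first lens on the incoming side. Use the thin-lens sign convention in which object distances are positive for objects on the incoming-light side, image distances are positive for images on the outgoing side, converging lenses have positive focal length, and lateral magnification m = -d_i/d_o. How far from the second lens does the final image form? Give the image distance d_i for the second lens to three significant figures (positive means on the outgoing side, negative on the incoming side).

-5.16 cm

Applying the thin-lens equation to the first lens, 1/10.5 = 1/14.5 + 1/d_i1, which gives d_i1 = 38.063 cm.
Object distance for lens 2: d_o2 = 75 - 38.063 = 36.937 cm.
Applying the thin-lens equation again with f_2 = -6 cm and d_o2 = 36.937 cm gives d_i2 = -5.162 cm.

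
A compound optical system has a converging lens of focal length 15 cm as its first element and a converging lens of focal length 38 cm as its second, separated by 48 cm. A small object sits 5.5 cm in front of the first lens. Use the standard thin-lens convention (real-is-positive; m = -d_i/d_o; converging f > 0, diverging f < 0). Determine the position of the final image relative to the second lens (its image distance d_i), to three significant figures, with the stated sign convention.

115 cm

Lens 1: 1/d_i1 = 1/f_1 - 1/d_o1 = 1/15 - 1/5.5 = -0.11515 cm^-1, so d_i1 = -8.684 cm.
With d_i1 < 0 the first image is virtual and lies on the object side; the object distance for lens 2 is d_o2 = 48 - (-8.684) = 56.684 cm.
Lens 2: 1/d_i2 = 1/f_2 - 1/d_o2 = 1/38 - 1/(56.684) = 0.00867 cm^-1, so d_i2 = 115.285 cm.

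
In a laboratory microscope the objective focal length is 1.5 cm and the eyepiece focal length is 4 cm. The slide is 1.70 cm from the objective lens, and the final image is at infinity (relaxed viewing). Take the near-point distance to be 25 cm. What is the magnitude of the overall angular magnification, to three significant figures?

Objective: 1/d_i = 1/f_obj - 1/d_o = 1/1.5 - 1/1.70 = 0.07843 cm^-1, so d_i = 12.750 cm.
m_obj = -d_i/d_o = -12.750/1.70 = -7.500.
Eyepiece angular magnification (image at infinity): M_eye = D/f_e = 25/4 = 6.250.
Overall M = m_obj x M_eye = (-7.500)(6.250) = -46.88.
|M| = 46.88.

46.9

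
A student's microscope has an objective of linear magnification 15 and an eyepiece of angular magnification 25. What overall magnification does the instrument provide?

375

The overall magnification of a compound microscope is the product of the objective and eyepiece magnifications:
M = M_obj x M_eye = 15 x 25 = 375.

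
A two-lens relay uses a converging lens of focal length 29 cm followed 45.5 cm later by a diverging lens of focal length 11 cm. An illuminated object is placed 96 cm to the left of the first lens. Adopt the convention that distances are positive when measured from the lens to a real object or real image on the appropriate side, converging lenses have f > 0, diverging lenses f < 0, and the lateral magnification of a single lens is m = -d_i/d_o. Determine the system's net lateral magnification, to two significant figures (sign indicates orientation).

-0.32

First lens: d_i1 = 1/(1/29 - 1/96) = 41.552 cm.
m_1 = -(41.552)/96 = -0.4328.
The intermediate image is 41.552 cm to the right of lens 1, so d_o2 = L - d_i1 = 45.5 - 41.552 = 3.948 cm.
Second lens: d_i2 = 1/(1/(-11) - 1/(3.948)) = -2.905 cm.
m_2 = -(-2.905)/(3.948) = 0.7359.
Total m = m_1 x m_2 = (-0.4328)(0.7359) = -0.3185.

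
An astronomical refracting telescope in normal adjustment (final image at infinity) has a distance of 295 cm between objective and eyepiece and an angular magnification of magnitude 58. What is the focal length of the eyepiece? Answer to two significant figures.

In normal adjustment the tube length equals f_obj + f_eye and |M| = f_obj/f_eye.
So f_obj = 58 f_eye and 58 f_eye + f_eye = 295 cm, giving f_eye = 295/59 = 5.000 cm and f_obj = 290.000 cm.

5.0 cm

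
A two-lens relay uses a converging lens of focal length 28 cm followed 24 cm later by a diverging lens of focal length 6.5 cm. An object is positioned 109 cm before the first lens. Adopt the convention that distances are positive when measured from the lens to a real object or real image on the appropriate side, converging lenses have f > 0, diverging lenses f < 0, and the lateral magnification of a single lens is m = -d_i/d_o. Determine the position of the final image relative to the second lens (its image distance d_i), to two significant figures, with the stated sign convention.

Applying the thin-lens equation to the first lens, 1/28 = 1/109 + 1/d_i1, which gives d_i1 = 37.679 cm.
This image would form 37.679 cm past lens 1, i.e. 13.679 cm beyond lens 2, so it is a virtual object for lens 2: d_o2 = 24 - 37.679 = -13.679 cm.
Applying the thin-lens equation again with f_2 = -6.5 cm and d_o2 = -13.679 cm gives d_i2 = -12.385 cm.

-12 cm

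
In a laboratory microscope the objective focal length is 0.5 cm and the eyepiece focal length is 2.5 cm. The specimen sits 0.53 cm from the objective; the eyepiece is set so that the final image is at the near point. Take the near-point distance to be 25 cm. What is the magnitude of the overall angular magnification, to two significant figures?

Objective: 1/d_i = 1/f_obj - 1/d_o = 1/0.5 - 1/0.53 = 0.11321 cm^-1, so d_i = 8.833 cm.
m_obj = -d_i/d_o = -8.833/0.53 = -16.667.
Eyepiece angular magnification (image at near point): M_eye = 1 + D/f_e = 1 + 25/2.5 = 11.000.
Overall M = m_obj x M_eye = (-16.667)(11.000) = -183.33.
|M| = 183.33.

180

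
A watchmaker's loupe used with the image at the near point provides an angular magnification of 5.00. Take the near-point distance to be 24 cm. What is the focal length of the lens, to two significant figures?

For the image at the near point, M = 1 + D/f.
f = D/(M - 1) = 24/(5.0 - 1) = 6.000 cm.

6.0 cm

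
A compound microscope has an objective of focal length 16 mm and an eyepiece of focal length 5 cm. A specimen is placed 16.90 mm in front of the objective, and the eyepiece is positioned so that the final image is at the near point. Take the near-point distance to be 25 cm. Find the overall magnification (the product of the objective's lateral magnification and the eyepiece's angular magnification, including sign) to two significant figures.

-110

Convert to cm: f_obj = 16 mm = 1.6 cm; d_o = 16.90 mm = 1.69 cm.
Objective: 1/d_i = 1/f_obj - 1/d_o = 1/1.6 - 1/1.69 = 0.03328 cm^-1, so d_i = 30.044 cm.
m_obj = -d_i/d_o = -30.044/1.69 = -17.778.
Eyepiece angular magnification (image at near point): M_eye = 1 + D/f_e = 1 + 25/5 = 6.000.
Overall M = m_obj x M_eye = (-17.778)(6.000) = -106.67.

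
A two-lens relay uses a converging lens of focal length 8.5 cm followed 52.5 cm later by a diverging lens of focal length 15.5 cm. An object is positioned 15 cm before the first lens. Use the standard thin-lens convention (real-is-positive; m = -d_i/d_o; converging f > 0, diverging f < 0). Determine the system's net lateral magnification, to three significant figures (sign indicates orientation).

First lens: d_i1 = 1/(1/8.5 - 1/15) = 19.615 cm.
m_1 = -(19.615)/15 = -1.3077.
The intermediate image is 19.615 cm to the right of lens 1, so d_o2 = L - d_i1 = 52.5 - 19.615 = 32.885 cm.
Second lens: d_i2 = 1/(1/(-15.5) - 1/(32.885)) = -10.535 cm.
m_2 = -(-10.535)/(32.885) = 0.3203.
The system's lateral magnification is m_1 m_2 = (-1.3077)(0.3203) = -0.4189.

-0.419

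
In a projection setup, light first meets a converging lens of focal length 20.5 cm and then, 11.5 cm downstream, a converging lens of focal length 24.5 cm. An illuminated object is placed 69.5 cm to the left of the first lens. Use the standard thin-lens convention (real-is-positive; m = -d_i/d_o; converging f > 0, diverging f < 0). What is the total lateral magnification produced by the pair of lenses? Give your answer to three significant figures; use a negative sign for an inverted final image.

Lens 1: 1/d_i1 = 1/f_1 - 1/d_o1 = 1/20.5 - 1/69.5 = 0.03439 cm^-1, so d_i1 = 29.077 cm.
m_1 = -(29.077)/69.5 = -0.4184.
Since 29.077 cm > 11.5 cm, the first image lies past the second lens and serves as a virtual object: d_o2 = L - d_i1 = -17.577 cm.
Lens 2: 1/d_i2 = 1/f_2 - 1/d_o2 = 1/24.5 - 1/(-17.577) = 0.09771 cm^-1, so d_i2 = 10.234 cm.
m_2 = -(10.234)/(-17.577) = 0.5823.
Total m = m_1 x m_2 = (-0.4184)(0.5823) = -0.2436.

-0.244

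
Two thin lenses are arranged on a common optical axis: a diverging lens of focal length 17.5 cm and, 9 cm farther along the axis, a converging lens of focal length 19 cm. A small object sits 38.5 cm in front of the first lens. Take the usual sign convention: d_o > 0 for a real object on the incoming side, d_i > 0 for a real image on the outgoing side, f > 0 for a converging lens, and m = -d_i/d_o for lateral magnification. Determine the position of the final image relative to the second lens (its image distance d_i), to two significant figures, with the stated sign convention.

200 cm

First lens: d_i1 = 1/(1/(-17.5) - 1/38.5) = -12.031 cm.
The intermediate image is virtual, 12.031 cm to the left of lens 1, so d_o2 = L - d_i1 = 9 - (-12.031) = 21.031 cm.
Second lens: d_i2 = 1/(1/19 - 1/(21.031)) = 196.723 cm.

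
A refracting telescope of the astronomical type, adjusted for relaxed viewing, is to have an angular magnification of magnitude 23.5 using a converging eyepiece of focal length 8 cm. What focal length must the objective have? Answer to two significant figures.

|M| = f_obj/|f_eye|, so f_obj = |M| x |f_eye| = 23.5 x 8 = 188.000 cm.

190 cm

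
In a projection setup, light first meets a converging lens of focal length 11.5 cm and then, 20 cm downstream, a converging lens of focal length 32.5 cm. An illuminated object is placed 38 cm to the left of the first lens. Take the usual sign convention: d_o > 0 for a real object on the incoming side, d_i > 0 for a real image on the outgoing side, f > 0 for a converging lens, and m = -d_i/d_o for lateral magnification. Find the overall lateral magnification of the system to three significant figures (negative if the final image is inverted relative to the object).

-0.486

Lens 1: 1/d_i1 = 1/f_1 - 1/d_o1 = 1/11.5 - 1/38 = 0.06064 cm^-1, so d_i1 = 16.491 cm.
m_1 = -(16.491)/38 = -0.4340.
Object distance for lens 2: d_o2 = 20 - 16.491 = 3.509 cm.
Lens 2: 1/d_i2 = 1/f_2 - 1/d_o2 = 1/32.5 - 1/(3.509) = -0.25418 cm^-1, so d_i2 = -3.934 cm.
m_2 = -(-3.934)/(3.509) = 1.1211.
Overall magnification: m = m_1 m_2 = -0.4865.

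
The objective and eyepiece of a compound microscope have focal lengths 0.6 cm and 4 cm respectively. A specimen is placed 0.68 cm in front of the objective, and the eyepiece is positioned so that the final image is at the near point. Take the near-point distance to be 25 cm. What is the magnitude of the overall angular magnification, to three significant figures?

54.4

Objective: 1/d_i = 1/f_obj - 1/d_o = 1/0.6 - 1/0.68 = 0.19608 cm^-1, so d_i = 5.100 cm.
m_obj = -d_i/d_o = -5.100/0.68 = -7.500.
Eyepiece angular magnification (image at near point): M_eye = 1 + D/f_e = 1 + 25/4 = 7.250.
Overall M = m_obj x M_eye = (-7.500)(7.250) = -54.37.
|M| = 54.37.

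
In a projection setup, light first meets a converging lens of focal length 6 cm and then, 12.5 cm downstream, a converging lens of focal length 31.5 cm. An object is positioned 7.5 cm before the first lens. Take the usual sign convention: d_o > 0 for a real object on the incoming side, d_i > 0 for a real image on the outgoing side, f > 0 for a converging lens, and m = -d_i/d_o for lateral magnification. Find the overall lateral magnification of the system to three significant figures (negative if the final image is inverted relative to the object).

First lens: d_i1 = 1/(1/6 - 1/7.5) = 30.000 cm.
m_1 = -(30.000)/7.5 = -4.0000.
Since 30.000 cm > 12.5 cm, the first image lies past the second lens and serves as a virtual object: d_o2 = L - d_i1 = -17.500 cm.
Second lens: d_i2 = 1/(1/31.5 - 1/(-17.500)) = 11.250 cm.
m_2 = -(11.250)/(-17.500) = 0.6429.
The system's lateral magnification is m_1 m_2 = (-4.0000)(0.6429) = -2.5714.

-2.57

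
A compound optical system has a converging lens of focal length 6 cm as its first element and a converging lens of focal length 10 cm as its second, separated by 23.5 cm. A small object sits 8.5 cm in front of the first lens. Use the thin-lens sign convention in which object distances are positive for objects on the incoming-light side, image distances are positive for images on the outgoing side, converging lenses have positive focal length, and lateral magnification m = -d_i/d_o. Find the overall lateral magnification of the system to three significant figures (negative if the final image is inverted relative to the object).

Applying the thin-lens equation to the first lens, 1/6 = 1/8.5 + 1/d_i1, which gives d_i1 = 20.400 cm.
Its lateral magnification is m_1 = -d_i1/d_o1 = -(20.400)/8.5 = -2.4000.
Object distance for lens 2: d_o2 = 23.5 - 20.400 = 3.100 cm.
Applying the thin-lens equation again with f_2 = 10 cm and d_o2 = 3.100 cm gives d_i2 = -4.493 cm.
m_2 = -(-4.493)/(3.100) = 1.4493.
The system's lateral magnification is m_1 m_2 = (-2.4000)(1.4493) = -3.4783.

-3.48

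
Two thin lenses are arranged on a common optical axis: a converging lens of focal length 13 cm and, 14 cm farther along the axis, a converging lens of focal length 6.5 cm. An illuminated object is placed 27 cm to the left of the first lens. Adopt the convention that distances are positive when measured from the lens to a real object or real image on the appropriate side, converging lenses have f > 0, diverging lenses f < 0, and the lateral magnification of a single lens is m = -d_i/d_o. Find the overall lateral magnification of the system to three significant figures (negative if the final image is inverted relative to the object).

-0.343

Applying the thin-lens equation to the first lens, 1/13 = 1/27 + 1/d_i1, which gives d_i1 = 25.071 cm.
Its lateral magnification is m_1 = -d_i1/d_o1 = -(25.071)/27 = -0.9286.
This image would form 25.071 cm past lens 1, i.e. 11.071 cm beyond lens 2, so it is a virtual object for lens 2: d_o2 = 14 - 25.071 = -11.071 cm.
Applying the thin-lens equation again with f_2 = 6.5 cm and d_o2 = -11.071 cm gives d_i2 = 4.096 cm.
m_2 = -(4.096)/(-11.071) = 0.3699.
The system's lateral magnification is m_1 m_2 = (-0.9286)(0.3699) = -0.3435.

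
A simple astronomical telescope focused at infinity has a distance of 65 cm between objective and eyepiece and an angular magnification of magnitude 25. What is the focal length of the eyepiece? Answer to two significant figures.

In normal adjustment the tube length equals f_obj + f_eye and |M| = f_obj/f_eye.
So f_obj = 25 f_eye and 25 f_eye + f_eye = 65 cm, giving f_eye = 65/26 = 2.500 cm and f_obj = 62.500 cm.

2.5 cm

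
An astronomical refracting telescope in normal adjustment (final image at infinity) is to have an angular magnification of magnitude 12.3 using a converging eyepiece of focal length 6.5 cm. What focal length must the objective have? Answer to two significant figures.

|M| = f_obj/|f_eye|, so f_obj = |M| x |f_eye| = 12.3 x 6.5 = 79.950 cm.

80 cm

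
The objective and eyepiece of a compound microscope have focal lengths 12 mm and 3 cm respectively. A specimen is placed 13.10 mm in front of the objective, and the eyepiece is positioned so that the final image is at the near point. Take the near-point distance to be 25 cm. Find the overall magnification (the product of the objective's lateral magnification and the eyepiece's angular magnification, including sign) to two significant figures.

Convert to cm: f_obj = 12 mm = 1.2 cm; d_o = 13.10 mm = 1.31 cm.
Objective: 1/d_i = 1/f_obj - 1/d_o = 1/1.2 - 1/1.31 = 0.06997 cm^-1, so d_i = 14.291 cm.
m_obj = -d_i/d_o = -14.291/1.31 = -10.909.
Eyepiece angular magnification (image at near point): M_eye = 1 + D/f_e = 1 + 25/3 = 9.333.
Overall M = m_obj x M_eye = (-10.909)(9.333) = -101.82.

-100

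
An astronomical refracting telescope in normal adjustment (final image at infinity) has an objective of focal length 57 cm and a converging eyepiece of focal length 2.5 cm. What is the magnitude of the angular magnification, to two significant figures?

23

|M| = f_obj/|f_eye| = 57/2.5 = 22.800.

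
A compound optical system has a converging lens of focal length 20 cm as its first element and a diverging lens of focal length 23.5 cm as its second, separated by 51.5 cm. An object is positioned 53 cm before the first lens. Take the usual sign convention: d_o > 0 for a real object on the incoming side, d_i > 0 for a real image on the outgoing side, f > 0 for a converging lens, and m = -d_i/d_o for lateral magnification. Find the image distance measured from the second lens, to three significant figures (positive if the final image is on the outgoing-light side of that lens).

-10.6 cm

First lens: d_i1 = 1/(1/20 - 1/53) = 32.121 cm.
The intermediate image is 32.121 cm to the right of lens 1, so d_o2 = L - d_i1 = 51.5 - 32.121 = 19.379 cm.
Second lens: d_i2 = 1/(1/(-23.5) - 1/(19.379)) = -10.621 cm.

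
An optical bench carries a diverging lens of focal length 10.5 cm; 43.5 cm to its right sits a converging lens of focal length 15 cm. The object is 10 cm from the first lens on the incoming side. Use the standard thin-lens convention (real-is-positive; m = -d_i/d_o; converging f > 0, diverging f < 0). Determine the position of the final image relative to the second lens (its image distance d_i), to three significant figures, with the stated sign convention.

Lens 1: 1/d_i1 = 1/f_1 - 1/d_o1 = 1/(-10.5) - 1/10 = -0.19524 cm^-1, so d_i1 = -5.122 cm.
The intermediate image is virtual, 5.122 cm to the left of lens 1, so d_o2 = L - d_i1 = 43.5 - (-5.122) = 48.622 cm.
Lens 2: 1/d_i2 = 1/f_2 - 1/d_o2 = 1/15 - 1/(48.622) = 0.04610 cm^-1, so d_i2 = 21.692 cm.

21.7 cm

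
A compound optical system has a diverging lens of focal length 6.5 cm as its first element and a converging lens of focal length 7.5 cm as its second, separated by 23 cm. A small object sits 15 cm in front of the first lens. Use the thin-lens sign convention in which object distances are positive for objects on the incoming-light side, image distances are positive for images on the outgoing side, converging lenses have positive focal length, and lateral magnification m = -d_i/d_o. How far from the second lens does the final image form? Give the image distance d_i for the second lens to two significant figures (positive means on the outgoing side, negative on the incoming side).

First lens: d_i1 = 1/(1/(-6.5) - 1/15) = -4.535 cm.
The intermediate image is virtual, 4.535 cm to the left of lens 1, so d_o2 = L - d_i1 = 23 - (-4.535) = 27.535 cm.
Second lens: d_i2 = 1/(1/7.5 - 1/(27.535)) = 10.308 cm.

10 cm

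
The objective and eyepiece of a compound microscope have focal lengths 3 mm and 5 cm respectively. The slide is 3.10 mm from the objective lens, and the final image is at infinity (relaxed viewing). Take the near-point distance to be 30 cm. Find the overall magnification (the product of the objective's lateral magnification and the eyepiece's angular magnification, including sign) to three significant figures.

-180

Convert to cm: f_obj = 3 mm = 0.3 cm; d_o = 3.10 mm = 0.31 cm.
Objective: 1/d_i = 1/f_obj - 1/d_o = 1/0.3 - 1/0.31 = 0.10753 cm^-1, so d_i = 9.300 cm.
m_obj = -d_i/d_o = -9.300/0.31 = -30.000.
Eyepiece angular magnification (image at infinity): M_eye = D/f_e = 30/5 = 6.000.
Overall M = m_obj x M_eye = (-30.000)(6.000) = -180.00.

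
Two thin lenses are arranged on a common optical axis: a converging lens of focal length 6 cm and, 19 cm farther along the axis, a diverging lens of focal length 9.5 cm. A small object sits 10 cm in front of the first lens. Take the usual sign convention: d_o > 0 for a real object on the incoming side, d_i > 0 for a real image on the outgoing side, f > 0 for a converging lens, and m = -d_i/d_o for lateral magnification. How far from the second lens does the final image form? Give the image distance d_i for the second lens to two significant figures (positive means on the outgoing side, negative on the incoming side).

-2.8 cm

Applying the thin-lens equation to the first lens, 1/6 = 1/10 + 1/d_i1, which gives d_i1 = 15.000 cm.
That image sits 4.000 cm in front of the second lens, so d_o2 = 4.000 cm.
Applying the thin-lens equation again with f_2 = -9.5 cm and d_o2 = 4.000 cm gives d_i2 = -2.815 cm.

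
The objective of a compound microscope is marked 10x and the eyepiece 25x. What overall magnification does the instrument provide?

250

The overall magnification of a compound microscope is the product of the objective and eyepiece magnifications:
M = M_obj x M_eye = 10 x 25 = 250.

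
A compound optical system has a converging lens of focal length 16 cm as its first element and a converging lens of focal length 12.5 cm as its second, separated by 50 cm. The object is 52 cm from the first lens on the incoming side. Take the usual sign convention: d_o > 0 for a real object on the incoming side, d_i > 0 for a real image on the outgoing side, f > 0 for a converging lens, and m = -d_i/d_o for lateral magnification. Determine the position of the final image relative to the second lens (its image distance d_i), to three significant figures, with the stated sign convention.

23.4 cm

Lens 1: 1/d_i1 = 1/f_1 - 1/d_o1 = 1/16 - 1/52 = 0.04327 cm^-1, so d_i1 = 23.111 cm.
The intermediate image is 23.111 cm to the right of lens 1, so d_o2 = L - d_i1 = 50 - 23.111 = 26.889 cm.
Lens 2: 1/d_i2 = 1/f_2 - 1/d_o2 = 1/12.5 - 1/(26.889) = 0.04281 cm^-1, so d_i2 = 23.359 cm.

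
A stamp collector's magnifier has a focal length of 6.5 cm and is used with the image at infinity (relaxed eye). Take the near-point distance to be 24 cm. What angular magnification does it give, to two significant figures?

M = D/f = 24/6.5 = 3.692.

3.7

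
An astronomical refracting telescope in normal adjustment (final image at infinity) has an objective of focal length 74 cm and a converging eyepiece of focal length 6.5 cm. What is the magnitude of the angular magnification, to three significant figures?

|M| = f_obj/|f_eye| = 74/6.5 = 11.385.

11.4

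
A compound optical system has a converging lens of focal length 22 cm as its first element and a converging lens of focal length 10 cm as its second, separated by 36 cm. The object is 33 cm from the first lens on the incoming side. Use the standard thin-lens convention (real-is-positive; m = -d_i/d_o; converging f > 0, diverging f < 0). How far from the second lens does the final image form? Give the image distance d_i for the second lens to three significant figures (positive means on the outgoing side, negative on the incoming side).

7.50 cm

First lens: d_i1 = 1/(1/22 - 1/33) = 66.000 cm.
This image would form 66.000 cm past lens 1, i.e. 30.000 cm beyond lens 2, so it is a virtual object for lens 2: d_o2 = 36 - 66.000 = -30.000 cm.
Second lens: d_i2 = 1/(1/10 - 1/(-30.000)) = 7.500 cm.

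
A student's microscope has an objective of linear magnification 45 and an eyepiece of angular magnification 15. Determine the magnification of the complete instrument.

675

The overall magnification of a compound microscope is the product of the objective and eyepiece magnifications:
M = M_obj x M_eye = 45 x 15 = 675.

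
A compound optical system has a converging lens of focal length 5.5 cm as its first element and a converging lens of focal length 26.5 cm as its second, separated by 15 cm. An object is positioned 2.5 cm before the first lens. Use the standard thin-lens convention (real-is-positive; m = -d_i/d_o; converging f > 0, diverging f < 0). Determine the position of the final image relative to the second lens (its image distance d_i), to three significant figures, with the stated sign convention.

-75.0 cm

First lens: d_i1 = 1/(1/5.5 - 1/2.5) = -4.583 cm.
With d_i1 < 0 the first image is virtual and lies on the object side; the object distance for lens 2 is d_o2 = 15 - (-4.583) = 19.583 cm.
Second lens: d_i2 = 1/(1/26.5 - 1/(19.583)) = -75.030 cm.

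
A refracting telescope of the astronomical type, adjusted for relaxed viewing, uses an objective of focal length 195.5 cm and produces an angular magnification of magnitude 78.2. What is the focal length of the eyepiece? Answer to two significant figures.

|M| = f_obj/f_eye, so f_eye = f_obj/|M| = 195.5/78.2 = 2.500 cm.

2.5 cm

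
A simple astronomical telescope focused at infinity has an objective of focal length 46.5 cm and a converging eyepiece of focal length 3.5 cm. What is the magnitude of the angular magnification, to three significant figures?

13.3

|M| = f_obj/|f_eye| = 46.5/3.5 = 13.286.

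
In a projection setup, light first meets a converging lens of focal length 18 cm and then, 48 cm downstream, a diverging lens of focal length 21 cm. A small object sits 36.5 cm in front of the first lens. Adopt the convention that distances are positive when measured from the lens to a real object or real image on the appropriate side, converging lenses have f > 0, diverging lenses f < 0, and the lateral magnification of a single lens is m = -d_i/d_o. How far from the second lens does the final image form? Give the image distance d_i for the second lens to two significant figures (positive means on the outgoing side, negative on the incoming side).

-7.8 cm

Applying the thin-lens equation to the first lens, 1/18 = 1/36.5 + 1/d_i1, which gives d_i1 = 35.514 cm.
That image sits 12.486 cm in front of the second lens, so d_o2 = 12.486 cm.
Applying the thin-lens equation again with f_2 = -21 cm and d_o2 = 12.486 cm gives d_i2 = -7.831 cm.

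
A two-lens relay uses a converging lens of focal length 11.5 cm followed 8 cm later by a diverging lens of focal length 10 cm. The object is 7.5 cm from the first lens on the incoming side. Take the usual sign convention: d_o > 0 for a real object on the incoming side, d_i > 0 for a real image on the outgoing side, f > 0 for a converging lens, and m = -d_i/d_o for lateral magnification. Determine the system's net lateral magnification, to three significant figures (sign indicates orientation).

Lens 1: 1/d_i1 = 1/f_1 - 1/d_o1 = 1/11.5 - 1/7.5 = -0.04638 cm^-1, so d_i1 = -21.562 cm.
m_1 = -(-21.562)/7.5 = 2.8750.
With d_i1 < 0 the first image is virtual and lies on the object side; the object distance for lens 2 is d_o2 = 8 - (-21.562) = 29.562 cm.
Lens 2: 1/d_i2 = 1/f_2 - 1/d_o2 = 1/(-10) - 1/(29.562) = -0.13383 cm^-1, so d_i2 = -7.472 cm.
m_2 = -(-7.472)/(29.562) = 0.2528.
The system's lateral magnification is m_1 m_2 = (2.8750)(0.2528) = 0.7267.

0.727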